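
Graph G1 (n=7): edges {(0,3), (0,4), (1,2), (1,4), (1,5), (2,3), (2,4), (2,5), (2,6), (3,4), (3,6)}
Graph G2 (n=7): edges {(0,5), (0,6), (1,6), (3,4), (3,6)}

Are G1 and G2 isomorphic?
No, not isomorphic

The graphs are NOT isomorphic.

Connected components of G1: 1 component(s) with vertex sets [[0, 1, 2, 3, 4, 5, 6]], sizes [7].
Connected components of G2: 2 component(s) with vertex sets [[2], [0, 1, 3, 4, 5, 6]], sizes [1, 6].
The number of connected components (and the multiset of component sizes) is an isomorphism invariant — an isomorphism maps each component of G1 bijectively onto a component of G2. Since G1 has 1 component(s) and G2 has 2, they cannot be isomorphic.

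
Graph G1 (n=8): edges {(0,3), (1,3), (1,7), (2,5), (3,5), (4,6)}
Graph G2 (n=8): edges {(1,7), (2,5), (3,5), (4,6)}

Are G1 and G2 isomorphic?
No, not isomorphic

The graphs are NOT isomorphic.

Counting edges: G1 has 6 edge(s); G2 has 4 edge(s).
Edge count is an isomorphism invariant (a bijection on vertices induces a bijection on edges), so differing edge counts rule out isomorphism.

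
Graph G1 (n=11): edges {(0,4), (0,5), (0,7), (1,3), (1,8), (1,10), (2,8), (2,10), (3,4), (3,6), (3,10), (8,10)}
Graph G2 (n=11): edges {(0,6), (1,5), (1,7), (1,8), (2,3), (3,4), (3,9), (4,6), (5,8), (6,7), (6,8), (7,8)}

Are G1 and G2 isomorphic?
Yes, isomorphic

The graphs are isomorphic.
One valid mapping φ: V(G1) → V(G2): 0→3, 1→7, 2→5, 3→6, 4→4, 5→9, 6→0, 7→2, 8→1, 9→10, 10→8

Verify φ preserves adjacency — for each edge of G1, its image is an edge of G2:
  (0,4) → (φ(0),φ(4)) = (3,4) ∈ E(G2) ✓
  (0,5) → (φ(0),φ(5)) = (3,9) ∈ E(G2) ✓
  (0,7) → (φ(0),φ(7)) = (2,3) ∈ E(G2) ✓
  (1,3) → (φ(1),φ(3)) = (6,7) ∈ E(G2) ✓
  (1,8) → (φ(1),φ(8)) = (1,7) ∈ E(G2) ✓
  (1,10) → (φ(1),φ(10)) = (7,8) ∈ E(G2) ✓
  (2,8) → (φ(2),φ(8)) = (1,5) ∈ E(G2) ✓
  (2,10) → (φ(2),φ(10)) = (5,8) ∈ E(G2) ✓
  (3,4) → (φ(3),φ(4)) = (4,6) ∈ E(G2) ✓
  (3,6) → (φ(3),φ(6)) = (0,6) ∈ E(G2) ✓
  (3,10) → (φ(3),φ(10)) = (6,8) ∈ E(G2) ✓
  (8,10) → (φ(8),φ(10)) = (1,8) ∈ E(G2) ✓
All 12 edges of G1 map to edges of G2, and |E(G1)| = |E(G2)| = 12, so φ is a bijection on edges as well as vertices. Hence G1 ≅ G2.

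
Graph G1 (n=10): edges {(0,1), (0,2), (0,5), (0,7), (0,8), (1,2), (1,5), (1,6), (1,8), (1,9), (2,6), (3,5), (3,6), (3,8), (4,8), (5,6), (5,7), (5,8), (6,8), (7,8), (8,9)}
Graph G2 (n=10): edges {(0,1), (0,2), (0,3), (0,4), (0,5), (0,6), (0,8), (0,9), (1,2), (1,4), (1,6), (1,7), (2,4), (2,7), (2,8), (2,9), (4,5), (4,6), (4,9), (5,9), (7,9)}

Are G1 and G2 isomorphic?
Yes, isomorphic

The graphs are isomorphic.
One valid mapping φ: V(G1) → V(G2): 0→1, 1→2, 2→7, 3→5, 4→3, 5→4, 6→9, 7→6, 8→0, 9→8

Verify φ preserves adjacency — for each edge of G1, its image is an edge of G2:
  (0,1) → (φ(0),φ(1)) = (1,2) ∈ E(G2) ✓
  (0,2) → (φ(0),φ(2)) = (1,7) ∈ E(G2) ✓
  (0,5) → (φ(0),φ(5)) = (1,4) ∈ E(G2) ✓
  (0,7) → (φ(0),φ(7)) = (1,6) ∈ E(G2) ✓
  (0,8) → (φ(0),φ(8)) = (0,1) ∈ E(G2) ✓
  (1,2) → (φ(1),φ(2)) = (2,7) ∈ E(G2) ✓
  (1,5) → (φ(1),φ(5)) = (2,4) ∈ E(G2) ✓
  (1,6) → (φ(1),φ(6)) = (2,9) ∈ E(G2) ✓
  (1,8) → (φ(1),φ(8)) = (0,2) ∈ E(G2) ✓
  (1,9) → (φ(1),φ(9)) = (2,8) ∈ E(G2) ✓
  (2,6) → (φ(2),φ(6)) = (7,9) ∈ E(G2) ✓
  (3,5) → (φ(3),φ(5)) = (4,5) ∈ E(G2) ✓
  (3,6) → (φ(3),φ(6)) = (5,9) ∈ E(G2) ✓
  (3,8) → (φ(3),φ(8)) = (0,5) ∈ E(G2) ✓
  (4,8) → (φ(4),φ(8)) = (0,3) ∈ E(G2) ✓
  (5,6) → (φ(5),φ(6)) = (4,9) ∈ E(G2) ✓
  (5,7) → (φ(5),φ(7)) = (4,6) ∈ E(G2) ✓
  (5,8) → (φ(5),φ(8)) = (0,4) ∈ E(G2) ✓
  (6,8) → (φ(6),φ(8)) = (0,9) ∈ E(G2) ✓
  (7,8) → (φ(7),φ(8)) = (0,6) ∈ E(G2) ✓
  (8,9) → (φ(8),φ(9)) = (0,8) ∈ E(G2) ✓
All 21 edges of G1 map to edges of G2, and |E(G1)| = |E(G2)| = 21, so φ is a bijection on edges as well as vertices. Hence G1 ≅ G2.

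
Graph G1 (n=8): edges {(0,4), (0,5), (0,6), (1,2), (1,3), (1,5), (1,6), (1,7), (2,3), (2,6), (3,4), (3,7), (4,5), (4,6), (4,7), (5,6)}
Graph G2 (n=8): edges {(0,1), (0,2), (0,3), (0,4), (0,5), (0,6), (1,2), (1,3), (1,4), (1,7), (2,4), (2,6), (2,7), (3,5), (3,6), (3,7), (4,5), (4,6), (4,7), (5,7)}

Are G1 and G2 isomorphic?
No, not isomorphic

The graphs are NOT isomorphic.

Counting triangles (3-cliques): G1 has 9, G2 has 17.
Triangle count is an isomorphism invariant, so differing triangle counts rule out isomorphism.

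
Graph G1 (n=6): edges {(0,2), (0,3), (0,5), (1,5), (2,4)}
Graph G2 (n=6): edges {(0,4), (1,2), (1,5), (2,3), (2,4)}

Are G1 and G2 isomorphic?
Yes, isomorphic

The graphs are isomorphic.
One valid mapping φ: V(G1) → V(G2): 0→2, 1→5, 2→4, 3→3, 4→0, 5→1

Verify φ preserves adjacency — for each edge of G1, its image is an edge of G2:
  (0,2) → (φ(0),φ(2)) = (2,4) ∈ E(G2) ✓
  (0,3) → (φ(0),φ(3)) = (2,3) ∈ E(G2) ✓
  (0,5) → (φ(0),φ(5)) = (1,2) ∈ E(G2) ✓
  (1,5) → (φ(1),φ(5)) = (1,5) ∈ E(G2) ✓
  (2,4) → (φ(2),φ(4)) = (0,4) ∈ E(G2) ✓
All 5 edges of G1 map to edges of G2, and |E(G1)| = |E(G2)| = 5, so φ is a bijection on edges as well as vertices. Hence G1 ≅ G2.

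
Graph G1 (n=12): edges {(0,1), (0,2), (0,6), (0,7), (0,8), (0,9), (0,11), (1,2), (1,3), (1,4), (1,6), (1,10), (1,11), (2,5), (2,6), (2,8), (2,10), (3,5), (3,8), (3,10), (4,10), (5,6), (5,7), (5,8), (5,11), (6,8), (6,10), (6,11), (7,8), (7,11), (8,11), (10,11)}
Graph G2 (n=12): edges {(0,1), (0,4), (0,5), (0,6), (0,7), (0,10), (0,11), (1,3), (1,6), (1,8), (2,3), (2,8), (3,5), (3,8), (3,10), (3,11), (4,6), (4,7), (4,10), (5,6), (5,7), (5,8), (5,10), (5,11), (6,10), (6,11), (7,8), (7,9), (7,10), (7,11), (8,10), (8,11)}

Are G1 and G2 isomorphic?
Yes, isomorphic

The graphs are isomorphic.
One valid mapping φ: V(G1) → V(G2): 0→7, 1→8, 2→11, 3→1, 4→2, 5→6, 6→5, 7→4, 8→0, 9→9, 10→3, 11→10

Verify φ preserves adjacency — for each edge of G1, its image is an edge of G2:
  (0,1) → (φ(0),φ(1)) = (7,8) ∈ E(G2) ✓
  (0,2) → (φ(0),φ(2)) = (7,11) ∈ E(G2) ✓
  (0,6) → (φ(0),φ(6)) = (5,7) ∈ E(G2) ✓
  (0,7) → (φ(0),φ(7)) = (4,7) ∈ E(G2) ✓
  (0,8) → (φ(0),φ(8)) = (0,7) ∈ E(G2) ✓
  (0,9) → (φ(0),φ(9)) = (7,9) ∈ E(G2) ✓
  (0,11) → (φ(0),φ(11)) = (7,10) ∈ E(G2) ✓
  (1,2) → (φ(1),φ(2)) = (8,11) ∈ E(G2) ✓
  (1,3) → (φ(1),φ(3)) = (1,8) ∈ E(G2) ✓
  (1,4) → (φ(1),φ(4)) = (2,8) ∈ E(G2) ✓
  (1,6) → (φ(1),φ(6)) = (5,8) ∈ E(G2) ✓
  (1,10) → (φ(1),φ(10)) = (3,8) ∈ E(G2) ✓
  (1,11) → (φ(1),φ(11)) = (8,10) ∈ E(G2) ✓
  (2,5) → (φ(2),φ(5)) = (6,11) ∈ E(G2) ✓
  (2,6) → (φ(2),φ(6)) = (5,11) ∈ E(G2) ✓
  (2,8) → (φ(2),φ(8)) = (0,11) ∈ E(G2) ✓
  (2,10) → (φ(2),φ(10)) = (3,11) ∈ E(G2) ✓
  (3,5) → (φ(3),φ(5)) = (1,6) ∈ E(G2) ✓
  (3,8) → (φ(3),φ(8)) = (0,1) ∈ E(G2) ✓
  (3,10) → (φ(3),φ(10)) = (1,3) ∈ E(G2) ✓
  (4,10) → (φ(4),φ(10)) = (2,3) ∈ E(G2) ✓
  (5,6) → (φ(5),φ(6)) = (5,6) ∈ E(G2) ✓
  (5,7) → (φ(5),φ(7)) = (4,6) ∈ E(G2) ✓
  (5,8) → (φ(5),φ(8)) = (0,6) ∈ E(G2) ✓
  (5,11) → (φ(5),φ(11)) = (6,10) ∈ E(G2) ✓
  (6,8) → (φ(6),φ(8)) = (0,5) ∈ E(G2) ✓
  (6,10) → (φ(6),φ(10)) = (3,5) ∈ E(G2) ✓
  (6,11) → (φ(6),φ(11)) = (5,10) ∈ E(G2) ✓
  (7,8) → (φ(7),φ(8)) = (0,4) ∈ E(G2) ✓
  (7,11) → (φ(7),φ(11)) = (4,10) ∈ E(G2) ✓
  (8,11) → (φ(8),φ(11)) = (0,10) ∈ E(G2) ✓
  (10,11) → (φ(10),φ(11)) = (3,10) ∈ E(G2) ✓
All 32 edges of G1 map to edges of G2, and |E(G1)| = |E(G2)| = 32, so φ is a bijection on edges as well as vertices. Hence G1 ≅ G2.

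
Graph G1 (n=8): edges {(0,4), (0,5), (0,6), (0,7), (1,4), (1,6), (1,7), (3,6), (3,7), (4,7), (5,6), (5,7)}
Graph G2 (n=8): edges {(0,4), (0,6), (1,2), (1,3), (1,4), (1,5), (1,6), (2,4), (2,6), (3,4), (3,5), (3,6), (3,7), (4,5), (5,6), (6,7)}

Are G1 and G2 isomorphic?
No, not isomorphic

The graphs are NOT isomorphic.

Counting triangles (3-cliques): G1 has 4, G2 has 10.
Triangle count is an isomorphism invariant, so differing triangle counts rule out isomorphism.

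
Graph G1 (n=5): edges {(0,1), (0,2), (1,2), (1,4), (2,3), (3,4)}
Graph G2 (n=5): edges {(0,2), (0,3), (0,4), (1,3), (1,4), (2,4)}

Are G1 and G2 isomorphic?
Yes, isomorphic

The graphs are isomorphic.
One valid mapping φ: V(G1) → V(G2): 0→2, 1→4, 2→0, 3→3, 4→1

Verify φ preserves adjacency — for each edge of G1, its image is an edge of G2:
  (0,1) → (φ(0),φ(1)) = (2,4) ∈ E(G2) ✓
  (0,2) → (φ(0),φ(2)) = (0,2) ∈ E(G2) ✓
  (1,2) → (φ(1),φ(2)) = (0,4) ∈ E(G2) ✓
  (1,4) → (φ(1),φ(4)) = (1,4) ∈ E(G2) ✓
  (2,3) → (φ(2),φ(3)) = (0,3) ∈ E(G2) ✓
  (3,4) → (φ(3),φ(4)) = (1,3) ∈ E(G2) ✓
All 6 edges of G1 map to edges of G2, and |E(G1)| = |E(G2)| = 6, so φ is a bijection on edges as well as vertices. Hence G1 ≅ G2.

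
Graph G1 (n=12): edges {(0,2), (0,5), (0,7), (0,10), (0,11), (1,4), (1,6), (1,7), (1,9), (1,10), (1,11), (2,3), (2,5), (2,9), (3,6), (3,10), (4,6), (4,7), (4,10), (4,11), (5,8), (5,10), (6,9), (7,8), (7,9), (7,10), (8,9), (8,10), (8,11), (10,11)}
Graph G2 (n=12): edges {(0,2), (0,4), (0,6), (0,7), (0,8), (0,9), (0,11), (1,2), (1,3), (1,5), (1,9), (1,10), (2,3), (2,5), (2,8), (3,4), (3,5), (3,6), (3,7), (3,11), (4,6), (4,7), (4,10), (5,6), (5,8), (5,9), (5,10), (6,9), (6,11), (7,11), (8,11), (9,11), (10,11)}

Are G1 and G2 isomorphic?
No, not isomorphic

The graphs are NOT isomorphic.

Counting triangles (3-cliques): G1 has 18, G2 has 22.
Triangle count is an isomorphism invariant, so differing triangle counts rule out isomorphism.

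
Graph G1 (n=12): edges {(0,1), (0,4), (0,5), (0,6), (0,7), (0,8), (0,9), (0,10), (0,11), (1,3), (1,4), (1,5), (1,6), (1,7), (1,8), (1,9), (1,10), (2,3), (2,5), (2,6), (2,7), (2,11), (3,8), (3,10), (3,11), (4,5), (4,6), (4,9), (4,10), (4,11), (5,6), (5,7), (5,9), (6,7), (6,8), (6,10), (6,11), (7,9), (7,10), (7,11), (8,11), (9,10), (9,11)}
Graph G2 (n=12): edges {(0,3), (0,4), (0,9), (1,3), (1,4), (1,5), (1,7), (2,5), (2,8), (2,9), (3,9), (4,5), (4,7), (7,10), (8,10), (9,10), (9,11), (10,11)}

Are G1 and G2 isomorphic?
No, not isomorphic

The graphs are NOT isomorphic.

Connected components of G1: 1 component(s) with vertex sets [[0, 1, 2, 3, 4, 5, 6, 7, 8, 9, 10, 11]], sizes [12].
Connected components of G2: 2 component(s) with vertex sets [[6], [0, 1, 2, 3, 4, 5, 7, 8, 9, 10, 11]], sizes [1, 11].
The number of connected components (and the multiset of component sizes) is an isomorphism invariant — an isomorphism maps each component of G1 bijectively onto a component of G2. Since G1 has 1 component(s) and G2 has 2, they cannot be isomorphic.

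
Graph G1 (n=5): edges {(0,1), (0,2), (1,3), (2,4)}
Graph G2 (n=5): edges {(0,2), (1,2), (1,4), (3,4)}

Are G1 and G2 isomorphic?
Yes, isomorphic

The graphs are isomorphic.
One valid mapping φ: V(G1) → V(G2): 0→1, 1→4, 2→2, 3→3, 4→0

Verify φ preserves adjacency — for each edge of G1, its image is an edge of G2:
  (0,1) → (φ(0),φ(1)) = (1,4) ∈ E(G2) ✓
  (0,2) → (φ(0),φ(2)) = (1,2) ∈ E(G2) ✓
  (1,3) → (φ(1),φ(3)) = (3,4) ∈ E(G2) ✓
  (2,4) → (φ(2),φ(4)) = (0,2) ∈ E(G2) ✓
All 4 edges of G1 map to edges of G2, and |E(G1)| = |E(G2)| = 4, so φ is a bijection on edges as well as vertices. Hence G1 ≅ G2.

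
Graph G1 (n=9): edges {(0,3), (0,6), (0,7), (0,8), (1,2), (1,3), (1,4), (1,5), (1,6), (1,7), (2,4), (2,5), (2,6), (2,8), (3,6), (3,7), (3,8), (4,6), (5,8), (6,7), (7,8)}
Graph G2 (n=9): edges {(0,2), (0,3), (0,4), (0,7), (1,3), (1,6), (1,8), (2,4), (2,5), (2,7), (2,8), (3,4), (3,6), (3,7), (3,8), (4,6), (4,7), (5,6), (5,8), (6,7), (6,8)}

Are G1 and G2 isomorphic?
Yes, isomorphic

The graphs are isomorphic.
One valid mapping φ: V(G1) → V(G2): 0→0, 1→6, 2→8, 3→4, 4→1, 5→5, 6→3, 7→7, 8→2

Verify φ preserves adjacency — for each edge of G1, its image is an edge of G2:
  (0,3) → (φ(0),φ(3)) = (0,4) ∈ E(G2) ✓
  (0,6) → (φ(0),φ(6)) = (0,3) ∈ E(G2) ✓
  (0,7) → (φ(0),φ(7)) = (0,7) ∈ E(G2) ✓
  (0,8) → (φ(0),φ(8)) = (0,2) ∈ E(G2) ✓
  (1,2) → (φ(1),φ(2)) = (6,8) ∈ E(G2) ✓
  (1,3) → (φ(1),φ(3)) = (4,6) ∈ E(G2) ✓
  (1,4) → (φ(1),φ(4)) = (1,6) ∈ E(G2) ✓
  (1,5) → (φ(1),φ(5)) = (5,6) ∈ E(G2) ✓
  (1,6) → (φ(1),φ(6)) = (3,6) ∈ E(G2) ✓
  (1,7) → (φ(1),φ(7)) = (6,7) ∈ E(G2) ✓
  (2,4) → (φ(2),φ(4)) = (1,8) ∈ E(G2) ✓
  (2,5) → (φ(2),φ(5)) = (5,8) ∈ E(G2) ✓
  (2,6) → (φ(2),φ(6)) = (3,8) ∈ E(G2) ✓
  (2,8) → (φ(2),φ(8)) = (2,8) ∈ E(G2) ✓
  (3,6) → (φ(3),φ(6)) = (3,4) ∈ E(G2) ✓
  (3,7) → (φ(3),φ(7)) = (4,7) ∈ E(G2) ✓
  (3,8) → (φ(3),φ(8)) = (2,4) ∈ E(G2) ✓
  (4,6) → (φ(4),φ(6)) = (1,3) ∈ E(G2) ✓
  (5,8) → (φ(5),φ(8)) = (2,5) ∈ E(G2) ✓
  (6,7) → (φ(6),φ(7)) = (3,7) ∈ E(G2) ✓
  (7,8) → (φ(7),φ(8)) = (2,7) ∈ E(G2) ✓
All 21 edges of G1 map to edges of G2, and |E(G1)| = |E(G2)| = 21, so φ is a bijection on edges as well as vertices. Hence G1 ≅ G2.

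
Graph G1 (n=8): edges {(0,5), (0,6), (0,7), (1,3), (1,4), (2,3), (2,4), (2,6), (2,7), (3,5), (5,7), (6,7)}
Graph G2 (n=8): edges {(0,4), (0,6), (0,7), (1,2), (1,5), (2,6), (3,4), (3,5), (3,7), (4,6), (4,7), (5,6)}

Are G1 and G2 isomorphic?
Yes, isomorphic

The graphs are isomorphic.
One valid mapping φ: V(G1) → V(G2): 0→7, 1→1, 2→6, 3→5, 4→2, 5→3, 6→0, 7→4

Verify φ preserves adjacency — for each edge of G1, its image is an edge of G2:
  (0,5) → (φ(0),φ(5)) = (3,7) ∈ E(G2) ✓
  (0,6) → (φ(0),φ(6)) = (0,7) ∈ E(G2) ✓
  (0,7) → (φ(0),φ(7)) = (4,7) ∈ E(G2) ✓
  (1,3) → (φ(1),φ(3)) = (1,5) ∈ E(G2) ✓
  (1,4) → (φ(1),φ(4)) = (1,2) ∈ E(G2) ✓
  (2,3) → (φ(2),φ(3)) = (5,6) ∈ E(G2) ✓
  (2,4) → (φ(2),φ(4)) = (2,6) ∈ E(G2) ✓
  (2,6) → (φ(2),φ(6)) = (0,6) ∈ E(G2) ✓
  (2,7) → (φ(2),φ(7)) = (4,6) ∈ E(G2) ✓
  (3,5) → (φ(3),φ(5)) = (3,5) ∈ E(G2) ✓
  (5,7) → (φ(5),φ(7)) = (3,4) ∈ E(G2) ✓
  (6,7) → (φ(6),φ(7)) = (0,4) ∈ E(G2) ✓
All 12 edges of G1 map to edges of G2, and |E(G1)| = |E(G2)| = 12, so φ is a bijection on edges as well as vertices. Hence G1 ≅ G2.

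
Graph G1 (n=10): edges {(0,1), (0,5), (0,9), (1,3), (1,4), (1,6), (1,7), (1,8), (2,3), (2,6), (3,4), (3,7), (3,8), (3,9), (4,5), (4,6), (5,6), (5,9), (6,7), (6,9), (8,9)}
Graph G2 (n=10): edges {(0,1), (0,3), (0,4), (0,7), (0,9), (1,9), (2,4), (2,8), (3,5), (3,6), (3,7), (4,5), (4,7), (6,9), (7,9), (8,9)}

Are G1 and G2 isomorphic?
No, not isomorphic

The graphs are NOT isomorphic.

Counting triangles (3-cliques): G1 has 9, G2 has 4.
Triangle count is an isomorphism invariant, so differing triangle counts rule out isomorphism.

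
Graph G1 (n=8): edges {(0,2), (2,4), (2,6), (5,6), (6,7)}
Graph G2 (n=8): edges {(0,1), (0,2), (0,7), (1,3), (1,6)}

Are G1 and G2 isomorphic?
Yes, isomorphic

The graphs are isomorphic.
One valid mapping φ: V(G1) → V(G2): 0→2, 1→5, 2→0, 3→4, 4→7, 5→3, 6→1, 7→6

Verify φ preserves adjacency — for each edge of G1, its image is an edge of G2:
  (0,2) → (φ(0),φ(2)) = (0,2) ∈ E(G2) ✓
  (2,4) → (φ(2),φ(4)) = (0,7) ∈ E(G2) ✓
  (2,6) → (φ(2),φ(6)) = (0,1) ∈ E(G2) ✓
  (5,6) → (φ(5),φ(6)) = (1,3) ∈ E(G2) ✓
  (6,7) → (φ(6),φ(7)) = (1,6) ∈ E(G2) ✓
All 5 edges of G1 map to edges of G2, and |E(G1)| = |E(G2)| = 5, so φ is a bijection on edges as well as vertices. Hence G1 ≅ G2.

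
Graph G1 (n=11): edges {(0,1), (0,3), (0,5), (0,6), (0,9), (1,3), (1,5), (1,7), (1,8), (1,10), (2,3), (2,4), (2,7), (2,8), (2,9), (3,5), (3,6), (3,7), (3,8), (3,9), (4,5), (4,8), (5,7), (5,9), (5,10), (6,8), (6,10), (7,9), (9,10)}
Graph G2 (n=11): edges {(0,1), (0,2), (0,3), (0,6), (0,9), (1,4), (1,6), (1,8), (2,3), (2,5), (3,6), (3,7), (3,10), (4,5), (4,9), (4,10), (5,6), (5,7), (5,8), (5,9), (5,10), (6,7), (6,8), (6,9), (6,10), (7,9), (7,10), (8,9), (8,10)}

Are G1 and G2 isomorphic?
Yes, isomorphic

The graphs are isomorphic.
One valid mapping φ: V(G1) → V(G2): 0→8, 1→9, 2→3, 3→6, 4→2, 5→5, 6→1, 7→7, 8→0, 9→10, 10→4

Verify φ preserves adjacency — for each edge of G1, its image is an edge of G2:
  (0,1) → (φ(0),φ(1)) = (8,9) ∈ E(G2) ✓
  (0,3) → (φ(0),φ(3)) = (6,8) ∈ E(G2) ✓
  (0,5) → (φ(0),φ(5)) = (5,8) ∈ E(G2) ✓
  (0,6) → (φ(0),φ(6)) = (1,8) ∈ E(G2) ✓
  (0,9) → (φ(0),φ(9)) = (8,10) ∈ E(G2) ✓
  (1,3) → (φ(1),φ(3)) = (6,9) ∈ E(G2) ✓
  (1,5) → (φ(1),φ(5)) = (5,9) ∈ E(G2) ✓
  (1,7) → (φ(1),φ(7)) = (7,9) ∈ E(G2) ✓
  (1,8) → (φ(1),φ(8)) = (0,9) ∈ E(G2) ✓
  (1,10) → (φ(1),φ(10)) = (4,9) ∈ E(G2) ✓
  (2,3) → (φ(2),φ(3)) = (3,6) ∈ E(G2) ✓
  (2,4) → (φ(2),φ(4)) = (2,3) ∈ E(G2) ✓
  (2,7) → (φ(2),φ(7)) = (3,7) ∈ E(G2) ✓
  (2,8) → (φ(2),φ(8)) = (0,3) ∈ E(G2) ✓
  (2,9) → (φ(2),φ(9)) = (3,10) ∈ E(G2) ✓
  (3,5) → (φ(3),φ(5)) = (5,6) ∈ E(G2) ✓
  (3,6) → (φ(3),φ(6)) = (1,6) ∈ E(G2) ✓
  (3,7) → (φ(3),φ(7)) = (6,7) ∈ E(G2) ✓
  (3,8) → (φ(3),φ(8)) = (0,6) ∈ E(G2) ✓
  (3,9) → (φ(3),φ(9)) = (6,10) ∈ E(G2) ✓
  (4,5) → (φ(4),φ(5)) = (2,5) ∈ E(G2) ✓
  (4,8) → (φ(4),φ(8)) = (0,2) ∈ E(G2) ✓
  (5,7) → (φ(5),φ(7)) = (5,7) ∈ E(G2) ✓
  (5,9) → (φ(5),φ(9)) = (5,10) ∈ E(G2) ✓
  (5,10) → (φ(5),φ(10)) = (4,5) ∈ E(G2) ✓
  (6,8) → (φ(6),φ(8)) = (0,1) ∈ E(G2) ✓
  (6,10) → (φ(6),φ(10)) = (1,4) ∈ E(G2) ✓
  (7,9) → (φ(7),φ(9)) = (7,10) ∈ E(G2) ✓
  (9,10) → (φ(9),φ(10)) = (4,10) ∈ E(G2) ✓
All 29 edges of G1 map to edges of G2, and |E(G1)| = |E(G2)| = 29, so φ is a bijection on edges as well as vertices. Hence G1 ≅ G2.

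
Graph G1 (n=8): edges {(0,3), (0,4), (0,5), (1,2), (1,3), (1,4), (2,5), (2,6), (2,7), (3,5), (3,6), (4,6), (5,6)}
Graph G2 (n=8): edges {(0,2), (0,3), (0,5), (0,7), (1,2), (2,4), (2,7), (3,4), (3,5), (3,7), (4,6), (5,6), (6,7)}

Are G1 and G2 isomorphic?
Yes, isomorphic

The graphs are isomorphic.
One valid mapping φ: V(G1) → V(G2): 0→5, 1→4, 2→2, 3→3, 4→6, 5→0, 6→7, 7→1

Verify φ preserves adjacency — for each edge of G1, its image is an edge of G2:
  (0,3) → (φ(0),φ(3)) = (3,5) ∈ E(G2) ✓
  (0,4) → (φ(0),φ(4)) = (5,6) ∈ E(G2) ✓
  (0,5) → (φ(0),φ(5)) = (0,5) ∈ E(G2) ✓
  (1,2) → (φ(1),φ(2)) = (2,4) ∈ E(G2) ✓
  (1,3) → (φ(1),φ(3)) = (3,4) ∈ E(G2) ✓
  (1,4) → (φ(1),φ(4)) = (4,6) ∈ E(G2) ✓
  (2,5) → (φ(2),φ(5)) = (0,2) ∈ E(G2) ✓
  (2,6) → (φ(2),φ(6)) = (2,7) ∈ E(G2) ✓
  (2,7) → (φ(2),φ(7)) = (1,2) ∈ E(G2) ✓
  (3,5) → (φ(3),φ(5)) = (0,3) ∈ E(G2) ✓
  (3,6) → (φ(3),φ(6)) = (3,7) ∈ E(G2) ✓
  (4,6) → (φ(4),φ(6)) = (6,7) ∈ E(G2) ✓
  (5,6) → (φ(5),φ(6)) = (0,7) ∈ E(G2) ✓
All 13 edges of G1 map to edges of G2, and |E(G1)| = |E(G2)| = 13, so φ is a bijection on edges as well as vertices. Hence G1 ≅ G2.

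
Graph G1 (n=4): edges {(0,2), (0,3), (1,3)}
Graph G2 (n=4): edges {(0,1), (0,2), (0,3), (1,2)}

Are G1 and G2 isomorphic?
No, not isomorphic

The graphs are NOT isomorphic.

Counting triangles (3-cliques): G1 has 0, G2 has 1.
Triangle count is an isomorphism invariant, so differing triangle counts rule out isomorphism.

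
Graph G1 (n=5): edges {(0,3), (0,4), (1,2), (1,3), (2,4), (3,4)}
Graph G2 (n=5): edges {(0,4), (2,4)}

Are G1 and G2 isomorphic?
No, not isomorphic

The graphs are NOT isomorphic.

Connected components of G1: 1 component(s) with vertex sets [[0, 1, 2, 3, 4]], sizes [5].
Connected components of G2: 3 component(s) with vertex sets [[1], [3], [0, 2, 4]], sizes [1, 1, 3].
The number of connected components (and the multiset of component sizes) is an isomorphism invariant — an isomorphism maps each component of G1 bijectively onto a component of G2. Since G1 has 1 component(s) and G2 has 3, they cannot be isomorphic.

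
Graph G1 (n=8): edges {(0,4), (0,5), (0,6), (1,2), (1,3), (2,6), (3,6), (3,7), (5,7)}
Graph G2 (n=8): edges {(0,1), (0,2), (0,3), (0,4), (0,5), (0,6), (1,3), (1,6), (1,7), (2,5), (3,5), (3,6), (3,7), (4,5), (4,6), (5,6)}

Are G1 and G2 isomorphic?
No, not isomorphic

The graphs are NOT isomorphic.

Counting triangles (3-cliques): G1 has 0, G2 has 12.
Triangle count is an isomorphism invariant, so differing triangle counts rule out isomorphism.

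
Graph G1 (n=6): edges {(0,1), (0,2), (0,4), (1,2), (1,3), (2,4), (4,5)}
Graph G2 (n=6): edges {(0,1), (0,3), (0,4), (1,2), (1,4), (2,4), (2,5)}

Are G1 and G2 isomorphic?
Yes, isomorphic

The graphs are isomorphic.
One valid mapping φ: V(G1) → V(G2): 0→4, 1→0, 2→1, 3→3, 4→2, 5→5

Verify φ preserves adjacency — for each edge of G1, its image is an edge of G2:
  (0,1) → (φ(0),φ(1)) = (0,4) ∈ E(G2) ✓
  (0,2) → (φ(0),φ(2)) = (1,4) ∈ E(G2) ✓
  (0,4) → (φ(0),φ(4)) = (2,4) ∈ E(G2) ✓
  (1,2) → (φ(1),φ(2)) = (0,1) ∈ E(G2) ✓
  (1,3) → (φ(1),φ(3)) = (0,3) ∈ E(G2) ✓
  (2,4) → (φ(2),φ(4)) = (1,2) ∈ E(G2) ✓
  (4,5) → (φ(4),φ(5)) = (2,5) ∈ E(G2) ✓
All 7 edges of G1 map to edges of G2, and |E(G1)| = |E(G2)| = 7, so φ is a bijection on edges as well as vertices. Hence G1 ≅ G2.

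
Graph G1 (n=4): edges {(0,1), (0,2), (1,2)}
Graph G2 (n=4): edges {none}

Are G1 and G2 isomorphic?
No, not isomorphic

The graphs are NOT isomorphic.

Connected components of G1: 2 component(s) with vertex sets [[3], [0, 1, 2]], sizes [1, 3].
Connected components of G2: 4 component(s) with vertex sets [[0], [1], [2], [3]], sizes [1, 1, 1, 1].
The number of connected components (and the multiset of component sizes) is an isomorphism invariant — an isomorphism maps each component of G1 bijectively onto a component of G2. Since G1 has 2 component(s) and G2 has 4, they cannot be isomorphic.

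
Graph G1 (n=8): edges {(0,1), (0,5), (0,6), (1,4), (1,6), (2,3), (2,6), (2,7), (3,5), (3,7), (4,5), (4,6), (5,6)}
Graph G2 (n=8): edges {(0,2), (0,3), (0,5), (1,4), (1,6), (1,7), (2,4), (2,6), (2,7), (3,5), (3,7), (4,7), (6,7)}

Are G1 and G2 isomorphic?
Yes, isomorphic

The graphs are isomorphic.
One valid mapping φ: V(G1) → V(G2): 0→6, 1→1, 2→3, 3→0, 4→4, 5→2, 6→7, 7→5

Verify φ preserves adjacency — for each edge of G1, its image is an edge of G2:
  (0,1) → (φ(0),φ(1)) = (1,6) ∈ E(G2) ✓
  (0,5) → (φ(0),φ(5)) = (2,6) ∈ E(G2) ✓
  (0,6) → (φ(0),φ(6)) = (6,7) ∈ E(G2) ✓
  (1,4) → (φ(1),φ(4)) = (1,4) ∈ E(G2) ✓
  (1,6) → (φ(1),φ(6)) = (1,7) ∈ E(G2) ✓
  (2,3) → (φ(2),φ(3)) = (0,3) ∈ E(G2) ✓
  (2,6) → (φ(2),φ(6)) = (3,7) ∈ E(G2) ✓
  (2,7) → (φ(2),φ(7)) = (3,5) ∈ E(G2) ✓
  (3,5) → (φ(3),φ(5)) = (0,2) ∈ E(G2) ✓
  (3,7) → (φ(3),φ(7)) = (0,5) ∈ E(G2) ✓
  (4,5) → (φ(4),φ(5)) = (2,4) ∈ E(G2) ✓
  (4,6) → (φ(4),φ(6)) = (4,7) ∈ E(G2) ✓
  (5,6) → (φ(5),φ(6)) = (2,7) ∈ E(G2) ✓
All 13 edges of G1 map to edges of G2, and |E(G1)| = |E(G2)| = 13, so φ is a bijection on edges as well as vertices. Hence G1 ≅ G2.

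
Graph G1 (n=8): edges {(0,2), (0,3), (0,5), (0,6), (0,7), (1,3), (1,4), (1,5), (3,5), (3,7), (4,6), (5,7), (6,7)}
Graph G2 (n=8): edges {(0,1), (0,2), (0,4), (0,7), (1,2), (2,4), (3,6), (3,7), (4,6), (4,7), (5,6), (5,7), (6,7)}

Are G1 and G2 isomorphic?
No, not isomorphic

The graphs are NOT isomorphic.

Degrees in G1: deg(0)=5, deg(1)=3, deg(2)=1, deg(3)=4, deg(4)=2, deg(5)=4, deg(6)=3, deg(7)=4.
Sorted degree sequence of G1: [5, 4, 4, 4, 3, 3, 2, 1].
Degrees in G2: deg(0)=4, deg(1)=2, deg(2)=3, deg(3)=2, deg(4)=4, deg(5)=2, deg(6)=4, deg(7)=5.
Sorted degree sequence of G2: [5, 4, 4, 4, 3, 2, 2, 2].
The (sorted) degree sequence is an isomorphism invariant, so since G1 and G2 have different degree sequences they cannot be isomorphic.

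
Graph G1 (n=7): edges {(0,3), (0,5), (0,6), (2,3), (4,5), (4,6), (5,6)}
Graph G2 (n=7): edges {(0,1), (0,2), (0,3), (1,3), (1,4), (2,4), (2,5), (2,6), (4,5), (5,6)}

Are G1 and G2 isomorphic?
No, not isomorphic

The graphs are NOT isomorphic.

Connected components of G1: 2 component(s) with vertex sets [[1], [0, 2, 3, 4, 5, 6]], sizes [1, 6].
Connected components of G2: 1 component(s) with vertex sets [[0, 1, 2, 3, 4, 5, 6]], sizes [7].
The number of connected components (and the multiset of component sizes) is an isomorphism invariant — an isomorphism maps each component of G1 bijectively onto a component of G2. Since G1 has 2 component(s) and G2 has 1, they cannot be isomorphic.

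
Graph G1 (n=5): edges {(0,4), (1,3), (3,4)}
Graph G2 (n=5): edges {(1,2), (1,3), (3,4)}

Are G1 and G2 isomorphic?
Yes, isomorphic

The graphs are isomorphic.
One valid mapping φ: V(G1) → V(G2): 0→4, 1→2, 2→0, 3→1, 4→3

Verify φ preserves adjacency — for each edge of G1, its image is an edge of G2:
  (0,4) → (φ(0),φ(4)) = (3,4) ∈ E(G2) ✓
  (1,3) → (φ(1),φ(3)) = (1,2) ∈ E(G2) ✓
  (3,4) → (φ(3),φ(4)) = (1,3) ∈ E(G2) ✓
All 3 edges of G1 map to edges of G2, and |E(G1)| = |E(G2)| = 3, so φ is a bijection on edges as well as vertices. Hence G1 ≅ G2.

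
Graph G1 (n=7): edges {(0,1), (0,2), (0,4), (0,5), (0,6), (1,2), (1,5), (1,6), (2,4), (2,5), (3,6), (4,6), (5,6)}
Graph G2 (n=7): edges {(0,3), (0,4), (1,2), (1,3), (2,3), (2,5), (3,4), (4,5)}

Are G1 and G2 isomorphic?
No, not isomorphic

The graphs are NOT isomorphic.

Connected components of G1: 1 component(s) with vertex sets [[0, 1, 2, 3, 4, 5, 6]], sizes [7].
Connected components of G2: 2 component(s) with vertex sets [[6], [0, 1, 2, 3, 4, 5]], sizes [1, 6].
The number of connected components (and the multiset of component sizes) is an isomorphism invariant — an isomorphism maps each component of G1 bijectively onto a component of G2. Since G1 has 1 component(s) and G2 has 2, they cannot be isomorphic.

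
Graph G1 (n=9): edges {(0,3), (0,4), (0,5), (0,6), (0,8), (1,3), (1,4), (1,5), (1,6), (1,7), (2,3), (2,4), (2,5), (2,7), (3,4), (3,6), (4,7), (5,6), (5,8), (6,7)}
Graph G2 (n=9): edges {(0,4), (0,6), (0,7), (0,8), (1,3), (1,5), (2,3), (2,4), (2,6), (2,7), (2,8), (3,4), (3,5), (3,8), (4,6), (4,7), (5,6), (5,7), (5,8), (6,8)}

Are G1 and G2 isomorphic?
Yes, isomorphic

The graphs are isomorphic.
One valid mapping φ: V(G1) → V(G2): 0→3, 1→6, 2→7, 3→2, 4→4, 5→5, 6→8, 7→0, 8→1

Verify φ preserves adjacency — for each edge of G1, its image is an edge of G2:
  (0,3) → (φ(0),φ(3)) = (2,3) ∈ E(G2) ✓
  (0,4) → (φ(0),φ(4)) = (3,4) ∈ E(G2) ✓
  (0,5) → (φ(0),φ(5)) = (3,5) ∈ E(G2) ✓
  (0,6) → (φ(0),φ(6)) = (3,8) ∈ E(G2) ✓
  (0,8) → (φ(0),φ(8)) = (1,3) ∈ E(G2) ✓
  (1,3) → (φ(1),φ(3)) = (2,6) ∈ E(G2) ✓
  (1,4) → (φ(1),φ(4)) = (4,6) ∈ E(G2) ✓
  (1,5) → (φ(1),φ(5)) = (5,6) ∈ E(G2) ✓
  (1,6) → (φ(1),φ(6)) = (6,8) ∈ E(G2) ✓
  (1,7) → (φ(1),φ(7)) = (0,6) ∈ E(G2) ✓
  (2,3) → (φ(2),φ(3)) = (2,7) ∈ E(G2) ✓
  (2,4) → (φ(2),φ(4)) = (4,7) ∈ E(G2) ✓
  (2,5) → (φ(2),φ(5)) = (5,7) ∈ E(G2) ✓
  (2,7) → (φ(2),φ(7)) = (0,7) ∈ E(G2) ✓
  (3,4) → (φ(3),φ(4)) = (2,4) ∈ E(G2) ✓
  (3,6) → (φ(3),φ(6)) = (2,8) ∈ E(G2) ✓
  (4,7) → (φ(4),φ(7)) = (0,4) ∈ E(G2) ✓
  (5,6) → (φ(5),φ(6)) = (5,8) ∈ E(G2) ✓
  (5,8) → (φ(5),φ(8)) = (1,5) ∈ E(G2) ✓
  (6,7) → (φ(6),φ(7)) = (0,8) ∈ E(G2) ✓
All 20 edges of G1 map to edges of G2, and |E(G1)| = |E(G2)| = 20, so φ is a bijection on edges as well as vertices. Hence G1 ≅ G2.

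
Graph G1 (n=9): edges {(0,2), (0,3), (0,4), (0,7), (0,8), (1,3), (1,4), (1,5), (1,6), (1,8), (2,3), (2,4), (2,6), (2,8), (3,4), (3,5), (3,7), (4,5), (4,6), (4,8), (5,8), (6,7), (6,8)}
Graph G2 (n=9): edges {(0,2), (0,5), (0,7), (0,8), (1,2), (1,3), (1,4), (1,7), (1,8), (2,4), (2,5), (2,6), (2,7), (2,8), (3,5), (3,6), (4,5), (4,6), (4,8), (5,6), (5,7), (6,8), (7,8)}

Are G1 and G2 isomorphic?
Yes, isomorphic

The graphs are isomorphic.
One valid mapping φ: V(G1) → V(G2): 0→6, 1→7, 2→4, 3→5, 4→2, 5→0, 6→1, 7→3, 8→8

Verify φ preserves adjacency — for each edge of G1, its image is an edge of G2:
  (0,2) → (φ(0),φ(2)) = (4,6) ∈ E(G2) ✓
  (0,3) → (φ(0),φ(3)) = (5,6) ∈ E(G2) ✓
  (0,4) → (φ(0),φ(4)) = (2,6) ∈ E(G2) ✓
  (0,7) → (φ(0),φ(7)) = (3,6) ∈ E(G2) ✓
  (0,8) → (φ(0),φ(8)) = (6,8) ∈ E(G2) ✓
  (1,3) → (φ(1),φ(3)) = (5,7) ∈ E(G2) ✓
  (1,4) → (φ(1),φ(4)) = (2,7) ∈ E(G2) ✓
  (1,5) → (φ(1),φ(5)) = (0,7) ∈ E(G2) ✓
  (1,6) → (φ(1),φ(6)) = (1,7) ∈ E(G2) ✓
  (1,8) → (φ(1),φ(8)) = (7,8) ∈ E(G2) ✓
  (2,3) → (φ(2),φ(3)) = (4,5) ∈ E(G2) ✓
  (2,4) → (φ(2),φ(4)) = (2,4) ∈ E(G2) ✓
  (2,6) → (φ(2),φ(6)) = (1,4) ∈ E(G2) ✓
  (2,8) → (φ(2),φ(8)) = (4,8) ∈ E(G2) ✓
  (3,4) → (φ(3),φ(4)) = (2,5) ∈ E(G2) ✓
  (3,5) → (φ(3),φ(5)) = (0,5) ∈ E(G2) ✓
  (3,7) → (φ(3),φ(7)) = (3,5) ∈ E(G2) ✓
  (4,5) → (φ(4),φ(5)) = (0,2) ∈ E(G2) ✓
  (4,6) → (φ(4),φ(6)) = (1,2) ∈ E(G2) ✓
  (4,8) → (φ(4),φ(8)) = (2,8) ∈ E(G2) ✓
  (5,8) → (φ(5),φ(8)) = (0,8) ∈ E(G2) ✓
  (6,7) → (φ(6),φ(7)) = (1,3) ∈ E(G2) ✓
  (6,8) → (φ(6),φ(8)) = (1,8) ∈ E(G2) ✓
All 23 edges of G1 map to edges of G2, and |E(G1)| = |E(G2)| = 23, so φ is a bijection on edges as well as vertices. Hence G1 ≅ G2.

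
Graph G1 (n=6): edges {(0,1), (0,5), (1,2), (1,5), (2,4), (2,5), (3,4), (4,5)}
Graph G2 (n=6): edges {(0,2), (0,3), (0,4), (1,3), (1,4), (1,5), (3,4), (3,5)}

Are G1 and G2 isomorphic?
Yes, isomorphic

The graphs are isomorphic.
One valid mapping φ: V(G1) → V(G2): 0→5, 1→1, 2→4, 3→2, 4→0, 5→3

Verify φ preserves adjacency — for each edge of G1, its image is an edge of G2:
  (0,1) → (φ(0),φ(1)) = (1,5) ∈ E(G2) ✓
  (0,5) → (φ(0),φ(5)) = (3,5) ∈ E(G2) ✓
  (1,2) → (φ(1),φ(2)) = (1,4) ∈ E(G2) ✓
  (1,5) → (φ(1),φ(5)) = (1,3) ∈ E(G2) ✓
  (2,4) → (φ(2),φ(4)) = (0,4) ∈ E(G2) ✓
  (2,5) → (φ(2),φ(5)) = (3,4) ∈ E(G2) ✓
  (3,4) → (φ(3),φ(4)) = (0,2) ∈ E(G2) ✓
  (4,5) → (φ(4),φ(5)) = (0,3) ∈ E(G2) ✓
All 8 edges of G1 map to edges of G2, and |E(G1)| = |E(G2)| = 8, so φ is a bijection on edges as well as vertices. Hence G1 ≅ G2.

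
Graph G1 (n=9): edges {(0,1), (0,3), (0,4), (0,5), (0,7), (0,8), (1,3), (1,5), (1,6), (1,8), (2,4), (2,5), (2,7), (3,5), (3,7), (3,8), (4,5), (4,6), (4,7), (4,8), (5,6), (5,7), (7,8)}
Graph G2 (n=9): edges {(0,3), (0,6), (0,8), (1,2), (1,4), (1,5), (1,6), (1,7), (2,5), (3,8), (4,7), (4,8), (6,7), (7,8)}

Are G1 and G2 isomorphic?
No, not isomorphic

The graphs are NOT isomorphic.

Counting triangles (3-cliques): G1 has 22, G2 has 5.
Triangle count is an isomorphism invariant, so differing triangle counts rule out isomorphism.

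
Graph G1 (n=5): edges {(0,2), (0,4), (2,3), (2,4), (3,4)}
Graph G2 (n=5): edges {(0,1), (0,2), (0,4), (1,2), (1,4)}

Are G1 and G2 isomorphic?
Yes, isomorphic

The graphs are isomorphic.
One valid mapping φ: V(G1) → V(G2): 0→4, 1→3, 2→1, 3→2, 4→0

Verify φ preserves adjacency — for each edge of G1, its image is an edge of G2:
  (0,2) → (φ(0),φ(2)) = (1,4) ∈ E(G2) ✓
  (0,4) → (φ(0),φ(4)) = (0,4) ∈ E(G2) ✓
  (2,3) → (φ(2),φ(3)) = (1,2) ∈ E(G2) ✓
  (2,4) → (φ(2),φ(4)) = (0,1) ∈ E(G2) ✓
  (3,4) → (φ(3),φ(4)) = (0,2) ∈ E(G2) ✓
All 5 edges of G1 map to edges of G2, and |E(G1)| = |E(G2)| = 5, so φ is a bijection on edges as well as vertices. Hence G1 ≅ G2.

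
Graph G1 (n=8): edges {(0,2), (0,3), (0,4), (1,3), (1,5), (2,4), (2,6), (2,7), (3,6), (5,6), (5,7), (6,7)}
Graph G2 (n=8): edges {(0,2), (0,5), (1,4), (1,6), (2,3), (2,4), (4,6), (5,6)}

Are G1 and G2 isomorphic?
No, not isomorphic

The graphs are NOT isomorphic.

Degrees in G1: deg(0)=3, deg(1)=2, deg(2)=4, deg(3)=3, deg(4)=2, deg(5)=3, deg(6)=4, deg(7)=3.
Sorted degree sequence of G1: [4, 4, 3, 3, 3, 3, 2, 2].
Degrees in G2: deg(0)=2, deg(1)=2, deg(2)=3, deg(3)=1, deg(4)=3, deg(5)=2, deg(6)=3, deg(7)=0.
Sorted degree sequence of G2: [3, 3, 3, 2, 2, 2, 1, 0].
The (sorted) degree sequence is an isomorphism invariant, so since G1 and G2 have different degree sequences they cannot be isomorphic.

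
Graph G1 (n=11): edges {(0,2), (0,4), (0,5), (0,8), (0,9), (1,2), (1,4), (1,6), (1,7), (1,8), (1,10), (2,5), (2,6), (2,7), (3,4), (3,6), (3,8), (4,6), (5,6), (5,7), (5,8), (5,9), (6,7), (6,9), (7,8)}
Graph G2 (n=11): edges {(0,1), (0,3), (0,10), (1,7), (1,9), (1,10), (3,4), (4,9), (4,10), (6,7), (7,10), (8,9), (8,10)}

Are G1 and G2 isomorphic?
No, not isomorphic

The graphs are NOT isomorphic.

Connected components of G1: 1 component(s) with vertex sets [[0, 1, 2, 3, 4, 5, 6, 7, 8, 9, 10]], sizes [11].
Connected components of G2: 3 component(s) with vertex sets [[2], [5], [0, 1, 3, 4, 6, 7, 8, 9, 10]], sizes [1, 1, 9].
The number of connected components (and the multiset of component sizes) is an isomorphism invariant — an isomorphism maps each component of G1 bijectively onto a component of G2. Since G1 has 1 component(s) and G2 has 3, they cannot be isomorphic.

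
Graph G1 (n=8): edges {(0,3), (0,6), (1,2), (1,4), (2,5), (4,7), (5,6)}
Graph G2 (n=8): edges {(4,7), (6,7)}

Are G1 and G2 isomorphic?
No, not isomorphic

The graphs are NOT isomorphic.

Connected components of G1: 1 component(s) with vertex sets [[0, 1, 2, 3, 4, 5, 6, 7]], sizes [8].
Connected components of G2: 6 component(s) with vertex sets [[0], [1], [2], [3], [5], [4, 6, 7]], sizes [1, 1, 1, 1, 1, 3].
The number of connected components (and the multiset of component sizes) is an isomorphism invariant — an isomorphism maps each component of G1 bijectively onto a component of G2. Since G1 has 1 component(s) and G2 has 6, they cannot be isomorphic.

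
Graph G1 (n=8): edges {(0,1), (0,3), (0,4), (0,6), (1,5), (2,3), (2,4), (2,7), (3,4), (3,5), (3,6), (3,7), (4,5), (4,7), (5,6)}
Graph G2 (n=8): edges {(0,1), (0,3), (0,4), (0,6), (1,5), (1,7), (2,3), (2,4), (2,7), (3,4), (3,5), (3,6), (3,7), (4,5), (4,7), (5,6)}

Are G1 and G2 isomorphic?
No, not isomorphic

The graphs are NOT isomorphic.

Counting edges: G1 has 15 edge(s); G2 has 16 edge(s).
Edge count is an isomorphism invariant (a bijection on vertices induces a bijection on edges), so differing edge counts rule out isomorphism.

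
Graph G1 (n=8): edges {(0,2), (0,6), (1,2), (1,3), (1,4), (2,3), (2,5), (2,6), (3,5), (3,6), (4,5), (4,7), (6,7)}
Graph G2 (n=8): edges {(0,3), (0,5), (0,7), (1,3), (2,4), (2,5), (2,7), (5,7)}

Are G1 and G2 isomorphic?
No, not isomorphic

The graphs are NOT isomorphic.

Degrees in G1: deg(0)=2, deg(1)=3, deg(2)=5, deg(3)=4, deg(4)=3, deg(5)=3, deg(6)=4, deg(7)=2.
Sorted degree sequence of G1: [5, 4, 4, 3, 3, 3, 2, 2].
Degrees in G2: deg(0)=3, deg(1)=1, deg(2)=3, deg(3)=2, deg(4)=1, deg(5)=3, deg(6)=0, deg(7)=3.
Sorted degree sequence of G2: [3, 3, 3, 3, 2, 1, 1, 0].
The (sorted) degree sequence is an isomorphism invariant, so since G1 and G2 have different degree sequences they cannot be isomorphic.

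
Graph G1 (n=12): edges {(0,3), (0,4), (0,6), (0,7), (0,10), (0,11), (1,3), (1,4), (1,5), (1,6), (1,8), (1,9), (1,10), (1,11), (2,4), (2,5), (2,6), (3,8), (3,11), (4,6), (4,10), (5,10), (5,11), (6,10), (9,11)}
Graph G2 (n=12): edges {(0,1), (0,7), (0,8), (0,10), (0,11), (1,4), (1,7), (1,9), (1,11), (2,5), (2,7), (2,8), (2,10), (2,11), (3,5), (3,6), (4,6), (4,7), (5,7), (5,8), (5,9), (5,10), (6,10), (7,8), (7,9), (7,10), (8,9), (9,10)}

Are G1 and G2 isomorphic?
No, not isomorphic

The graphs are NOT isomorphic.

Counting triangles (3-cliques): G1 has 14, G2 has 18.
Triangle count is an isomorphism invariant, so differing triangle counts rule out isomorphism.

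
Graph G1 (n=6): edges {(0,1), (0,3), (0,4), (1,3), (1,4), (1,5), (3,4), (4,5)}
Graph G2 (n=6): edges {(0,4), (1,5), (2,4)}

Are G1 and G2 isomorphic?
No, not isomorphic

The graphs are NOT isomorphic.

Degrees in G1: deg(0)=3, deg(1)=4, deg(2)=0, deg(3)=3, deg(4)=4, deg(5)=2.
Sorted degree sequence of G1: [4, 4, 3, 3, 2, 0].
Degrees in G2: deg(0)=1, deg(1)=1, deg(2)=1, deg(3)=0, deg(4)=2, deg(5)=1.
Sorted degree sequence of G2: [2, 1, 1, 1, 1, 0].
The (sorted) degree sequence is an isomorphism invariant, so since G1 and G2 have different degree sequences they cannot be isomorphic.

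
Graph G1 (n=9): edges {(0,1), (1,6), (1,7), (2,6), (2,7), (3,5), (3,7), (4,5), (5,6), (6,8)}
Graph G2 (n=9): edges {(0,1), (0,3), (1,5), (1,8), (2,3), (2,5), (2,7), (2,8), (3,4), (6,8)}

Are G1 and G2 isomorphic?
Yes, isomorphic

The graphs are isomorphic.
One valid mapping φ: V(G1) → V(G2): 0→6, 1→8, 2→5, 3→0, 4→4, 5→3, 6→2, 7→1, 8→7

Verify φ preserves adjacency — for each edge of G1, its image is an edge of G2:
  (0,1) → (φ(0),φ(1)) = (6,8) ∈ E(G2) ✓
  (1,6) → (φ(1),φ(6)) = (2,8) ∈ E(G2) ✓
  (1,7) → (φ(1),φ(7)) = (1,8) ∈ E(G2) ✓
  (2,6) → (φ(2),φ(6)) = (2,5) ∈ E(G2) ✓
  (2,7) → (φ(2),φ(7)) = (1,5) ∈ E(G2) ✓
  (3,5) → (φ(3),φ(5)) = (0,3) ∈ E(G2) ✓
  (3,7) → (φ(3),φ(7)) = (0,1) ∈ E(G2) ✓
  (4,5) → (φ(4),φ(5)) = (3,4) ∈ E(G2) ✓
  (5,6) → (φ(5),φ(6)) = (2,3) ∈ E(G2) ✓
  (6,8) → (φ(6),φ(8)) = (2,7) ∈ E(G2) ✓
All 10 edges of G1 map to edges of G2, and |E(G1)| = |E(G2)| = 10, so φ is a bijection on edges as well as vertices. Hence G1 ≅ G2.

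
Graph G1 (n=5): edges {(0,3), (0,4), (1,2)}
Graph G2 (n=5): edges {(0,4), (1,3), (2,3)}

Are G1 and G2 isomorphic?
Yes, isomorphic

The graphs are isomorphic.
One valid mapping φ: V(G1) → V(G2): 0→3, 1→4, 2→0, 3→2, 4→1

Verify φ preserves adjacency — for each edge of G1, its image is an edge of G2:
  (0,3) → (φ(0),φ(3)) = (2,3) ∈ E(G2) ✓
  (0,4) → (φ(0),φ(4)) = (1,3) ∈ E(G2) ✓
  (1,2) → (φ(1),φ(2)) = (0,4) ∈ E(G2) ✓
All 3 edges of G1 map to edges of G2, and |E(G1)| = |E(G2)| = 3, so φ is a bijection on edges as well as vertices. Hence G1 ≅ G2.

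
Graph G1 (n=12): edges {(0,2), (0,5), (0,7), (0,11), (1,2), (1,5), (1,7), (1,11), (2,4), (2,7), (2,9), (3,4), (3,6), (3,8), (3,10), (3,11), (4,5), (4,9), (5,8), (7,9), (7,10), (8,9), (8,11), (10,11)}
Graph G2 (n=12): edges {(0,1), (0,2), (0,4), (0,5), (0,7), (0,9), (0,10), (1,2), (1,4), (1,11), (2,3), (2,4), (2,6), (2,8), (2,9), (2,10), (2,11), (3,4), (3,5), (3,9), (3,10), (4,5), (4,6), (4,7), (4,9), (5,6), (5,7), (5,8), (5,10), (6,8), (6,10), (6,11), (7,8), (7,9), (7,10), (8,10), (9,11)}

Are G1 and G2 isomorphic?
No, not isomorphic

The graphs are NOT isomorphic.

Counting triangles (3-cliques): G1 has 6, G2 has 37.
Triangle count is an isomorphism invariant, so differing triangle counts rule out isomorphism.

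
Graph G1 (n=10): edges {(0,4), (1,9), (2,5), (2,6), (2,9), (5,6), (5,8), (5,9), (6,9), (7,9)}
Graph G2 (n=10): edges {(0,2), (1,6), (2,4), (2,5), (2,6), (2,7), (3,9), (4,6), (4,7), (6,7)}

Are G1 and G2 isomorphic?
Yes, isomorphic

The graphs are isomorphic.
One valid mapping φ: V(G1) → V(G2): 0→9, 1→5, 2→4, 3→8, 4→3, 5→6, 6→7, 7→0, 8→1, 9→2

Verify φ preserves adjacency — for each edge of G1, its image is an edge of G2:
  (0,4) → (φ(0),φ(4)) = (3,9) ∈ E(G2) ✓
  (1,9) → (φ(1),φ(9)) = (2,5) ∈ E(G2) ✓
  (2,5) → (φ(2),φ(5)) = (4,6) ∈ E(G2) ✓
  (2,6) → (φ(2),φ(6)) = (4,7) ∈ E(G2) ✓
  (2,9) → (φ(2),φ(9)) = (2,4) ∈ E(G2) ✓
  (5,6) → (φ(5),φ(6)) = (6,7) ∈ E(G2) ✓
  (5,8) → (φ(5),φ(8)) = (1,6) ∈ E(G2) ✓
  (5,9) → (φ(5),φ(9)) = (2,6) ∈ E(G2) ✓
  (6,9) → (φ(6),φ(9)) = (2,7) ∈ E(G2) ✓
  (7,9) → (φ(7),φ(9)) = (0,2) ∈ E(G2) ✓
All 10 edges of G1 map to edges of G2, and |E(G1)| = |E(G2)| = 10, so φ is a bijection on edges as well as vertices. Hence G1 ≅ G2.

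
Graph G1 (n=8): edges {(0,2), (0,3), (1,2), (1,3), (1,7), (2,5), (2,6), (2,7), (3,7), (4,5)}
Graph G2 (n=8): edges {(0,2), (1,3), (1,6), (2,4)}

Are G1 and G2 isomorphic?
No, not isomorphic

The graphs are NOT isomorphic.

Connected components of G1: 1 component(s) with vertex sets [[0, 1, 2, 3, 4, 5, 6, 7]], sizes [8].
Connected components of G2: 4 component(s) with vertex sets [[5], [7], [0, 2, 4], [1, 3, 6]], sizes [1, 1, 3, 3].
The number of connected components (and the multiset of component sizes) is an isomorphism invariant — an isomorphism maps each component of G1 bijectively onto a component of G2. Since G1 has 1 component(s) and G2 has 4, they cannot be isomorphic.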